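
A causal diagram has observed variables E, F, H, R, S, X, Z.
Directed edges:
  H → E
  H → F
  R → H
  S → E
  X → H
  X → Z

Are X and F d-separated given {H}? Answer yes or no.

Yes — X ⊥ F | {H}.

Bayes-Ball from X | {H} reaches {R,Z}.
F ∉ reach(X|{H}) ⇒ X ⊥ F | {H}.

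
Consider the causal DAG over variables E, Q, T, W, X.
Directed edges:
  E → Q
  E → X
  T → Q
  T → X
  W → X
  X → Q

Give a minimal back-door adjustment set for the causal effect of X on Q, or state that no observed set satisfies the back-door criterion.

X→Q: minimal back-door set {E, T}.

desc(X)\{X}={Q}; candidates ⊆ {E,T,W}.
size 0: {}; under {} X still reaches {E,Q,T,W} ∋ Q.
size 1: {E}, {T}, {W}; under {E} X still reaches {Q,T,W} ∋ Q.
{E,T}: X⊥Q given {E,T} in G with X→· removed — back-door holds.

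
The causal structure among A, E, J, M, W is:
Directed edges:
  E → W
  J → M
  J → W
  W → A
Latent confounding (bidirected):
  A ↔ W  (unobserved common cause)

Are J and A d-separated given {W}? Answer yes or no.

No — J and A are d-connected given {W}.

Bayes-Ball from J | {W} reaches {A,E,M}.
A ∈ reach(J|{W}) ⇒ J ⊥̸ A | {W}.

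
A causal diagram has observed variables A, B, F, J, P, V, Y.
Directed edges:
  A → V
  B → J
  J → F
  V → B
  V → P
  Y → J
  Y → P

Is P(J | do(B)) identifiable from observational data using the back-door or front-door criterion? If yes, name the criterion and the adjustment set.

desc(B)\{B}={F,J}; candidates ⊆ {A,P,V,Y}.
∅: B⊥J given ∅ in G with B→· removed — back-door holds.
P(J|do(B)) = P(J|B) — no adjustment needed.

P(J|do(B)): backdoor, adjust for ∅.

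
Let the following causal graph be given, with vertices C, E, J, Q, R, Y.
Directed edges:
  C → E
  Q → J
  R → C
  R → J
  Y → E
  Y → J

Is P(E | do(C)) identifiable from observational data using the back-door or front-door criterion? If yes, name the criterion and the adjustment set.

P(E|do(C)): backdoor, adjust for ∅.

desc(C)\{C}={E}; candidates ⊆ {J,Q,R,Y}.
∅: C⊥E given ∅ in G with C→· removed — back-door holds.
P(E|do(C)) = P(E|C) — no adjustment needed.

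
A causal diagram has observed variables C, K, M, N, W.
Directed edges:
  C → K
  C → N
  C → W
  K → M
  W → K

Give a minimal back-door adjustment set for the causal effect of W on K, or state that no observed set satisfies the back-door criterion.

desc(W)\{W}={K,M}; candidates ⊆ {C,N}.
size 0: {}; under {} W still reaches {C,K,M,N} ∋ K.
{C}: W⊥K given {C} in G with W→· removed — back-door holds.

W→K: minimal back-door set {C}.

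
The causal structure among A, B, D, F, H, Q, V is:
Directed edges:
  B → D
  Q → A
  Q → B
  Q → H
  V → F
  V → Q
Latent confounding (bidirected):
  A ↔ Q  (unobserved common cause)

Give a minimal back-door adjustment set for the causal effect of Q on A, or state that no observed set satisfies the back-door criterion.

Q→A: no observed back-door set.

desc(Q)\{Q}={A,B,D,H}; candidates ⊆ {F,V}.
Q↔A: latent back-door arc(s) into Q.
size 0: {}; under {} Q still reaches {A,F,V} ∋ A.
size 1: {F}, {V}; under {F} Q still reaches {A,V} ∋ A.
size 2: {F,V}; under {F,V} Q still reaches {A} ∋ A.
Q↔A cannot be blocked by any observed set — no back-door set.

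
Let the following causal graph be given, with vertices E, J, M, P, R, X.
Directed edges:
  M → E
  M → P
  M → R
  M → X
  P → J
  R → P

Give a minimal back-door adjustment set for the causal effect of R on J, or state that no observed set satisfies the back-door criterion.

R→J: minimal back-door set {M}.

desc(R)\{R}={J,P}; candidates ⊆ {E,M,X}.
size 0: {}; under {} R still reaches {E,J,M,P,X} ∋ J.
{M}: R⊥J given {M} in G with R→· removed — back-door holds.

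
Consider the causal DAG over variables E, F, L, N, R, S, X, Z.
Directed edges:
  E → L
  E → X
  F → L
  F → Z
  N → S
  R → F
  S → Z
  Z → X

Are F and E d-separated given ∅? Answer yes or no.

Bayes-Ball from F | ∅ reaches {L,R,X,Z}.
E ∉ reach(F|∅) ⇒ F ⊥ E | ∅.

Yes — F ⊥ E | ∅.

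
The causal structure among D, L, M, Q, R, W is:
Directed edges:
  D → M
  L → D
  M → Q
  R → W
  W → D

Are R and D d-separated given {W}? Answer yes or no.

Yes — R ⊥ D | {W}.

Bayes-Ball from R | {W} reaches ∅.
D ∉ reach(R|{W}) ⇒ R ⊥ D | {W}.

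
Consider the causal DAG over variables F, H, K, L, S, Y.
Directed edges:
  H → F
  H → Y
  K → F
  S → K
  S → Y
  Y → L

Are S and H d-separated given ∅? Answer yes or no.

Bayes-Ball from S | ∅ reaches {F,K,L,Y}.
H ∉ reach(S|∅) ⇒ S ⊥ H | ∅.

Yes — S ⊥ H | ∅.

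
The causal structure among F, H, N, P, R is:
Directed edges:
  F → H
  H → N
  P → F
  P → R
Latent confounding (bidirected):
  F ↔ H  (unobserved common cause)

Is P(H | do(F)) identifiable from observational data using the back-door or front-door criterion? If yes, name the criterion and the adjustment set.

desc(F)\{F}={H,N}; candidates ⊆ {P,R}.
F↔H: latent back-door arc(s) into F.
size 0: {}; under {} F still reaches {H,N,P,R} ∋ H.
size 1: {P}, {R}; under {P} F still reaches {H,N} ∋ H.
size 2: {P,R}; under {P,R} F still reaches {H,N} ∋ H.
F↔H cannot be blocked by any observed set — no back-door set.
No mediator lies on a directed F→…→H path.
Neither criterion identifies P(H|do(F)) in this graph.

P(H|do(F)): not identifiable (no BD/FD set).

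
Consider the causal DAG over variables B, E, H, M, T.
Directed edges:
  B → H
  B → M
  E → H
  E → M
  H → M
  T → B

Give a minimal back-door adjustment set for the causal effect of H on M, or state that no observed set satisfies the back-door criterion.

desc(H)\{H}={M}; candidates ⊆ {B,E,T}.
size 0: {}; under {} H still reaches {B,E,M,T} ∋ M.
size 1: {B}, {E}, {T}; under {B} H still reaches {E,M} ∋ M.
{B,E}: H⊥M given {B,E} in G with H→· removed — back-door holds.

H→M: minimal back-door set {B, E}.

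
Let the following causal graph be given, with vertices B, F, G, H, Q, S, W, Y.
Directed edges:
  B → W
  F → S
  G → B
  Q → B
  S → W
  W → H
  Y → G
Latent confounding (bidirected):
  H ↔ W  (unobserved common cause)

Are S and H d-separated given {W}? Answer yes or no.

Bayes-Ball from S | {W} reaches {B,F,G,H,Q,Y}.
H ∈ reach(S|{W}) ⇒ S ⊥̸ H | {W}.

No — S and H are d-connected given {W}.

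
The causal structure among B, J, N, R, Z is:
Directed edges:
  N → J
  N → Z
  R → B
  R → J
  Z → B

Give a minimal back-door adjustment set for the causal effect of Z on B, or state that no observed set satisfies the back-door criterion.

Z→B: minimal back-door set ∅.

desc(Z)\{Z}={B}; candidates ⊆ {J,N,R}.
∅: Z⊥B given ∅ in G with Z→· removed — back-door holds.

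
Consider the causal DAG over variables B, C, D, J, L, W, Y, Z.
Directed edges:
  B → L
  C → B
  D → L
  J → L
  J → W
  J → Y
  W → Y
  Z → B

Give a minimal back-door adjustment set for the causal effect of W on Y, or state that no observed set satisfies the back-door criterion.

W→Y: minimal back-door set {J}.

desc(W)\{W}={Y}; candidates ⊆ {B,C,D,J,L,Z}.
size 0: {}; under {} W still reaches {J,L,Y} ∋ Y.
{J}: W⊥Y given {J} in G with W→· removed — back-door holds.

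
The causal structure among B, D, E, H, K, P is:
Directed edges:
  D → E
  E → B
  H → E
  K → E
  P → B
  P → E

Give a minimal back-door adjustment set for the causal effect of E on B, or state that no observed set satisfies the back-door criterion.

desc(E)\{E}={B}; candidates ⊆ {D,H,K,P}.
size 0: {}; under {} E still reaches {B,D,H,K,P} ∋ B.
{P}: E⊥B given {P} in G with E→· removed — back-door holds.

E→B: minimal back-door set {P}.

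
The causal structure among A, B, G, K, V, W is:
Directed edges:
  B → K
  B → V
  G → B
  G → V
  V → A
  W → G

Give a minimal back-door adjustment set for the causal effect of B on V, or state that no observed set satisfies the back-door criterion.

desc(B)\{B}={A,K,V}; candidates ⊆ {G,W}.
size 0: {}; under {} B still reaches {A,G,V,W} ∋ V.
{G}: B⊥V given {G} in G with B→· removed — back-door holds.

B→V: minimal back-door set {G}.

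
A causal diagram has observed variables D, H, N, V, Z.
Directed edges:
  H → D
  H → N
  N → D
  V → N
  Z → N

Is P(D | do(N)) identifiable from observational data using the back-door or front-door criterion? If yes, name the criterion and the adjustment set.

desc(N)\{N}={D}; candidates ⊆ {H,V,Z}.
size 0: {}; under {} N still reaches {D,H,V,Z} ∋ D.
{H}: N⊥D given {H} in G with N→· removed — back-door holds.
P(D|do(N)) = Σ_{H} P(D|N,H)·P(H).

P(D|do(N)): backdoor, adjust for {H}.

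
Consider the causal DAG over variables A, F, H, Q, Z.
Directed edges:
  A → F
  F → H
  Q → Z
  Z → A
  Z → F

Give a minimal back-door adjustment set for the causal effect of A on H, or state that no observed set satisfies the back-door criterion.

A→H: minimal back-door set {Z}.

desc(A)\{A}={F,H}; candidates ⊆ {Q,Z}.
size 0: {}; under {} A still reaches {F,H,Q,Z} ∋ H.
{Z}: A⊥H given {Z} in G with A→· removed — back-door holds.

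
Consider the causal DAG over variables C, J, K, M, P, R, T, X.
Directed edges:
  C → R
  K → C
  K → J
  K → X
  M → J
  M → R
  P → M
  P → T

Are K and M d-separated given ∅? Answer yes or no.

Bayes-Ball from K | ∅ reaches {C,J,R,X}.
M ∉ reach(K|∅) ⇒ K ⊥ M | ∅.

Yes — K ⊥ M | ∅.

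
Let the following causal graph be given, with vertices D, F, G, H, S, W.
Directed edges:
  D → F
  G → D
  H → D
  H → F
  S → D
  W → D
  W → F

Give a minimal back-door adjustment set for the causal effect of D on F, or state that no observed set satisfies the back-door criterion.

desc(D)\{D}={F}; candidates ⊆ {G,H,S,W}.
size 0: {}; under {} D still reaches {F,G,H,S,W} ∋ F.
size 1: {G}, {H}, {S} …(+1); under {G} D still reaches {F,H,S,W} ∋ F.
{H,W}: D⊥F given {H,W} in G with D→· removed — back-door holds.

D→F: minimal back-door set {H, W}.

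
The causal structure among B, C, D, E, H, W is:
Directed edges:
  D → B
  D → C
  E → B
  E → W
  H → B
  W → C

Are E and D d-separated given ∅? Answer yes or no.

Yes — E ⊥ D | ∅.

Bayes-Ball from E | ∅ reaches {B,C,W}.
D ∉ reach(E|∅) ⇒ E ⊥ D | ∅.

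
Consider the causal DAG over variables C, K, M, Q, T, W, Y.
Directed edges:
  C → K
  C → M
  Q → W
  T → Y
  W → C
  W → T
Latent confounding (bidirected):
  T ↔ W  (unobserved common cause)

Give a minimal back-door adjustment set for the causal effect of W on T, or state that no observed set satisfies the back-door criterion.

W→T: no observed back-door set.

desc(W)\{W}={C,K,M,T,Y}; candidates ⊆ {Q}.
W↔T: latent back-door arc(s) into W.
size 0: {}; under {} W still reaches {Q,T,Y} ∋ T.
size 1: {Q}; under {Q} W still reaches {T,Y} ∋ T.
W↔T cannot be blocked by any observed set — no back-door set.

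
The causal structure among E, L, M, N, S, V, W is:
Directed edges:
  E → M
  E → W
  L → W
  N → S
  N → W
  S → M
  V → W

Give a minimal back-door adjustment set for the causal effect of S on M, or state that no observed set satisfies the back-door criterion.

desc(S)\{S}={M}; candidates ⊆ {E,L,N,V,W}.
∅: S⊥M given ∅ in G with S→· removed — back-door holds.

S→M: minimal back-door set ∅.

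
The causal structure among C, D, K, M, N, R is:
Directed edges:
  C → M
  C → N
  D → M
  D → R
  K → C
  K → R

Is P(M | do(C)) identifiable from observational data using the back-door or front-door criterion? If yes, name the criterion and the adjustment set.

desc(C)\{C}={M,N}; candidates ⊆ {D,K,R}.
∅: C⊥M given ∅ in G with C→· removed — back-door holds.
P(M|do(C)) = P(M|C) — no adjustment needed.

P(M|do(C)): backdoor, adjust for ∅.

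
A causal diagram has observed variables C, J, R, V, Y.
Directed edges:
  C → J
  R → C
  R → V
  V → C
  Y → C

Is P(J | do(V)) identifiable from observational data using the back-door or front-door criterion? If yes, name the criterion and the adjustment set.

P(J|do(V)): backdoor, adjust for {R}.

desc(V)\{V}={C,J}; candidates ⊆ {R,Y}.
size 0: {}; under {} V still reaches {C,J,R} ∋ J.
{R}: V⊥J given {R} in G with V→· removed — back-door holds.
P(J|do(V)) = Σ_{R} P(J|V,R)·P(R).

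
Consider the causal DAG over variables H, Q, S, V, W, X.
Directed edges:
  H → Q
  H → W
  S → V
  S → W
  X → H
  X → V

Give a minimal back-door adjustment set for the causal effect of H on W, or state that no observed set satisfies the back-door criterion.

desc(H)\{H}={Q,W}; candidates ⊆ {S,V,X}.
∅: H⊥W given ∅ in G with H→· removed — back-door holds.

H→W: minimal back-door set ∅.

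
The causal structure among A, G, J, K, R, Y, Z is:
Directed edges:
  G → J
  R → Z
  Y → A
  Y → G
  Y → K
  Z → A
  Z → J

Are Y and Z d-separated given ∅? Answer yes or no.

Bayes-Ball from Y | ∅ reaches {A,G,J,K}.
Z ∉ reach(Y|∅) ⇒ Y ⊥ Z | ∅.

Yes — Y ⊥ Z | ∅.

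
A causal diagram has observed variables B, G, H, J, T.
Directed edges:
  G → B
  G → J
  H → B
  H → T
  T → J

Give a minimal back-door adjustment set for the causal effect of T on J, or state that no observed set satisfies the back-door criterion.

desc(T)\{T}={J}; candidates ⊆ {B,G,H}.
∅: T⊥J given ∅ in G with T→· removed — back-door holds.

T→J: minimal back-door set ∅.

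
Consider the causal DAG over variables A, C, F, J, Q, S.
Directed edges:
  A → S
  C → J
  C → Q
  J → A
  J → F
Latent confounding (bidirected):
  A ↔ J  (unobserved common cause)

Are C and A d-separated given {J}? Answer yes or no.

No — C and A are d-connected given {J}.

Bayes-Ball from C | {J} reaches {A,Q,S}.
A ∈ reach(C|{J}) ⇒ C ⊥̸ A | {J}.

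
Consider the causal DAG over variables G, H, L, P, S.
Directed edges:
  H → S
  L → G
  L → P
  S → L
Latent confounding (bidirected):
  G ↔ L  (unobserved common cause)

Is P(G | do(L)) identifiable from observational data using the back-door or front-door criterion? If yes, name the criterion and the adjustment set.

P(G|do(L)): not identifiable (no BD/FD set).

desc(L)\{L}={G,P}; candidates ⊆ {H,S}.
L↔G: latent back-door arc(s) into L.
size 0: {}; under {} L still reaches {G,H,S} ∋ G.
size 1: {H}, {S}; under {H} L still reaches {G,S} ∋ G.
size 2: {H,S}; under {H,S} L still reaches {G} ∋ G.
L↔G cannot be blocked by any observed set — no back-door set.
No mediator lies on a directed L→…→G path.
Neither criterion identifies P(G|do(L)) in this graph.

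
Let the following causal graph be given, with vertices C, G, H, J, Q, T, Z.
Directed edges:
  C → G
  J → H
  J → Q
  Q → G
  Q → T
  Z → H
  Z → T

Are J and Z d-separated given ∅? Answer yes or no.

Yes — J ⊥ Z | ∅.

Bayes-Ball from J | ∅ reaches {G,H,Q,T}.
Z ∉ reach(J|∅) ⇒ J ⊥ Z | ∅.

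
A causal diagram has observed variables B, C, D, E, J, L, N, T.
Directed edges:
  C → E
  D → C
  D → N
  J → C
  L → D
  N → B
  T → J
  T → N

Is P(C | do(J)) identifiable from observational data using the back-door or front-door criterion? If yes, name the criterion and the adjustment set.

P(C|do(J)): backdoor, adjust for ∅.

desc(J)\{J}={C,E}; candidates ⊆ {B,D,L,N,T}.
∅: J⊥C given ∅ in G with J→· removed — back-door holds.
P(C|do(J)) = P(C|J) — no adjustment needed.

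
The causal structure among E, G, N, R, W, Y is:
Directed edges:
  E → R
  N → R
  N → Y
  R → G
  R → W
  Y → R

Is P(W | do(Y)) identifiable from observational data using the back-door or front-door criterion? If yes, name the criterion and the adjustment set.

desc(Y)\{Y}={G,R,W}; candidates ⊆ {E,N}.
size 0: {}; under {} Y still reaches {G,N,R,W} ∋ W.
{N}: Y⊥W given {N} in G with Y→· removed — back-door holds.
P(W|do(Y)) = Σ_{N} P(W|Y,N)·P(N).

P(W|do(Y)): backdoor, adjust for {N}.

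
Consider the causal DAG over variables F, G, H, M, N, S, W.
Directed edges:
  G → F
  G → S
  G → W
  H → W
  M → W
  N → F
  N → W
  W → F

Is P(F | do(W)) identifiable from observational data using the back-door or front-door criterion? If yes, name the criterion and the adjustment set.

P(F|do(W)): backdoor, adjust for {G, N}.

desc(W)\{W}={F}; candidates ⊆ {G,H,M,N,S}.
size 0: {}; under {} W still reaches {F,G,H,M,N,S} ∋ F.
size 1: {G}, {H}, {M} …(+2); under {G} W still reaches {F,H,M,N} ∋ F.
{G,N}: W⊥F given {G,N} in G with W→· removed — back-door holds.
P(F|do(W)) = Σ_{G,N} P(F|W,G,N)·P(G,N).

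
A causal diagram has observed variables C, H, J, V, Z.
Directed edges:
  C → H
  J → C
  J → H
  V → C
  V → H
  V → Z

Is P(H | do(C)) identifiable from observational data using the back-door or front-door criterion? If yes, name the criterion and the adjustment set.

desc(C)\{C}={H}; candidates ⊆ {J,V,Z}.
size 0: {}; under {} C still reaches {H,J,V,Z} ∋ H.
size 1: {J}, {V}, {Z}; under {J} C still reaches {H,V,Z} ∋ H.
{J,V}: C⊥H given {J,V} in G with C→· removed — back-door holds.
P(H|do(C)) = Σ_{J,V} P(H|C,J,V)·P(J,V).

P(H|do(C)): backdoor, adjust for {J, V}.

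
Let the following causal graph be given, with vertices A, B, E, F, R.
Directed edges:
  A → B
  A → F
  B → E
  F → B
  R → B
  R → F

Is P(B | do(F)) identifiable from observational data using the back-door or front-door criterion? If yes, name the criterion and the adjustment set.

desc(F)\{F}={B,E}; candidates ⊆ {A,R}.
size 0: {}; under {} F still reaches {A,B,E,R} ∋ B.
size 1: {A}, {R}; under {A} F still reaches {B,E,R} ∋ B.
{A,R}: F⊥B given {A,R} in G with F→· removed — back-door holds.
P(B|do(F)) = Σ_{A,R} P(B|F,A,R)·P(A,R).

P(B|do(F)): backdoor, adjust for {A, R}.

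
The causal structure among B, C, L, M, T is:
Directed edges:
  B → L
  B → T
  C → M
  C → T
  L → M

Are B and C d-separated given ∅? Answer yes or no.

Bayes-Ball from B | ∅ reaches {L,M,T}.
C ∉ reach(B|∅) ⇒ B ⊥ C | ∅.

Yes — B ⊥ C | ∅.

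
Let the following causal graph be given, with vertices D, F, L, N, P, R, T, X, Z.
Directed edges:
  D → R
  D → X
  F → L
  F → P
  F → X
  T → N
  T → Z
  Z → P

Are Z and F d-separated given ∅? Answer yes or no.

Yes — Z ⊥ F | ∅.

Bayes-Ball from Z | ∅ reaches {N,P,T}.
F ∉ reach(Z|∅) ⇒ Z ⊥ F | ∅.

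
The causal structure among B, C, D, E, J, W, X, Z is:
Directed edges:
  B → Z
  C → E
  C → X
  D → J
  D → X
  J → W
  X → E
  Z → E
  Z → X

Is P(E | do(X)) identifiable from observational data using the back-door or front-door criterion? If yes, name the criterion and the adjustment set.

P(E|do(X)): backdoor, adjust for {C, Z}.

desc(X)\{X}={E}; candidates ⊆ {B,C,D,J,W,Z}.
size 0: {}; under {} X still reaches {B,C,D,E,J,W,Z} ∋ E.
size 1: {B}, {C}, {D} …(+3); under {B} X still reaches {C,D,E,J,W,Z} ∋ E.
{C,Z}: X⊥E given {C,Z} in G with X→· removed — back-door holds.
P(E|do(X)) = Σ_{C,Z} P(E|X,C,Z)·P(C,Z).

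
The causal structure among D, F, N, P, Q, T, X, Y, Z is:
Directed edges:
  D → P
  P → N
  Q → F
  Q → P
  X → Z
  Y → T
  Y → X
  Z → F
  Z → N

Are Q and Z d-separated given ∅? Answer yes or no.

Bayes-Ball from Q | ∅ reaches {F,N,P}.
Z ∉ reach(Q|∅) ⇒ Q ⊥ Z | ∅.

Yes — Q ⊥ Z | ∅.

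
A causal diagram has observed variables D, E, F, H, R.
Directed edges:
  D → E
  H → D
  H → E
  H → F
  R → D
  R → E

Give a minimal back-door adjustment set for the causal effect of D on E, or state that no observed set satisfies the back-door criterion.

desc(D)\{D}={E}; candidates ⊆ {F,H,R}.
size 0: {}; under {} D still reaches {E,F,H,R} ∋ E.
size 1: {F}, {H}, {R}; under {F} D still reaches {E,H,R} ∋ E.
{H,R}: D⊥E given {H,R} in G with D→· removed — back-door holds.

D→E: minimal back-door set {H, R}.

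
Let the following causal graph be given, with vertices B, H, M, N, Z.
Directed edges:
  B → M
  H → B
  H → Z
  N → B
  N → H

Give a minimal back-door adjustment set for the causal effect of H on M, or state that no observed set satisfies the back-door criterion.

desc(H)\{H}={B,M,Z}; candidates ⊆ {N}.
size 0: {}; under {} H still reaches {B,M,N} ∋ M.
{N}: H⊥M given {N} in G with H→· removed — back-door holds.

H→M: minimal back-door set {N}.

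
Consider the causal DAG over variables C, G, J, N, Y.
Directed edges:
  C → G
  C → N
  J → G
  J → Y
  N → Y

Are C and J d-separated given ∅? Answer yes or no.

Yes — C ⊥ J | ∅.

Bayes-Ball from C | ∅ reaches {G,N,Y}.
J ∉ reach(C|∅) ⇒ C ⊥ J | ∅.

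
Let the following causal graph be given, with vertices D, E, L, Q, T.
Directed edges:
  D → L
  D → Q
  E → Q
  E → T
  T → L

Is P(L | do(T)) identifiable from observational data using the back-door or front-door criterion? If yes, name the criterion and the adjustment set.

desc(T)\{T}={L}; candidates ⊆ {D,E,Q}.
∅: T⊥L given ∅ in G with T→· removed — back-door holds.
P(L|do(T)) = P(L|T) — no adjustment needed.

P(L|do(T)): backdoor, adjust for ∅.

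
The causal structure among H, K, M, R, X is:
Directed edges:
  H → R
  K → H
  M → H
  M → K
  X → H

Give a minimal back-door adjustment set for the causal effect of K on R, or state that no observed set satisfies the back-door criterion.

K→R: minimal back-door set {M}.

desc(K)\{K}={H,R}; candidates ⊆ {M,X}.
size 0: {}; under {} K still reaches {H,M,R} ∋ R.
{M}: K⊥R given {M} in G with K→· removed — back-door holds.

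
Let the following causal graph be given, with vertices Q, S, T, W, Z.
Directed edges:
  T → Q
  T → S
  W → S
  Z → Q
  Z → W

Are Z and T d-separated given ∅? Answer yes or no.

Bayes-Ball from Z | ∅ reaches {Q,S,W}.
T ∉ reach(Z|∅) ⇒ Z ⊥ T | ∅.

Yes — Z ⊥ T | ∅.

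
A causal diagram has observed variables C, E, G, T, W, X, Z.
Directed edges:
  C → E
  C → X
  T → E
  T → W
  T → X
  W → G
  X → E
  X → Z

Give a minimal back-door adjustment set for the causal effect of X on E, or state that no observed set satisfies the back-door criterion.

X→E: minimal back-door set {C, T}.

desc(X)\{X}={E,Z}; candidates ⊆ {C,G,T,W}.
size 0: {}; under {} X still reaches {C,E,G,T,W} ∋ E.
size 1: {C}, {G}, {T} …(+1); under {C} X still reaches {E,G,T,W} ∋ E.
{C,T}: X⊥E given {C,T} in G with X→· removed — back-door holds.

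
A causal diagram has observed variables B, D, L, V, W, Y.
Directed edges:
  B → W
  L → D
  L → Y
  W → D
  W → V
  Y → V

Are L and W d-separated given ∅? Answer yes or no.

Yes — L ⊥ W | ∅.

Bayes-Ball from L | ∅ reaches {D,V,Y}.
W ∉ reach(L|∅) ⇒ L ⊥ W | ∅.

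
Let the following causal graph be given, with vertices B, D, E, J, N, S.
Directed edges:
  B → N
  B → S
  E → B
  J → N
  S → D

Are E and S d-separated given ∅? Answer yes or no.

Bayes-Ball from E | ∅ reaches {B,D,N,S}.
S ∈ reach(E|∅) ⇒ E ⊥̸ S | ∅.

No — E and S are d-connected given ∅.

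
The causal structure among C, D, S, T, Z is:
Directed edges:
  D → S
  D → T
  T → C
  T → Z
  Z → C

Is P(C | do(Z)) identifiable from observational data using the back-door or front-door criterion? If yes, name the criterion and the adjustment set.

desc(Z)\{Z}={C}; candidates ⊆ {D,S,T}.
size 0: {}; under {} Z still reaches {C,D,S,T} ∋ C.
{T}: Z⊥C given {T} in G with Z→· removed — back-door holds.
P(C|do(Z)) = Σ_{T} P(C|Z,T)·P(T).

P(C|do(Z)): backdoor, adjust for {T}.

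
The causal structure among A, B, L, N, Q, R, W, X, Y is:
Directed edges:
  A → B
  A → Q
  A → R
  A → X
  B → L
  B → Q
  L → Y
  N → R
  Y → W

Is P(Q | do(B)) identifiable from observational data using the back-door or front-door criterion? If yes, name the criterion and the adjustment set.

P(Q|do(B)): backdoor, adjust for {A}.

desc(B)\{B}={L,Q,W,Y}; candidates ⊆ {A,N,R,X}.
size 0: {}; under {} B still reaches {A,Q,R,X} ∋ Q.
{A}: B⊥Q given {A} in G with B→· removed — back-door holds.
P(Q|do(B)) = Σ_{A} P(Q|B,A)·P(A).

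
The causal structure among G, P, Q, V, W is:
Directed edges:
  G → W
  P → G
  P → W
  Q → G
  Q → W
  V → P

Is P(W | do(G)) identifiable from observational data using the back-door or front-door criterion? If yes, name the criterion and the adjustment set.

P(W|do(G)): backdoor, adjust for {P, Q}.

desc(G)\{G}={W}; candidates ⊆ {P,Q,V}.
size 0: {}; under {} G still reaches {P,Q,V,W} ∋ W.
size 1: {P}, {Q}, {V}; under {P} G still reaches {Q,W} ∋ W.
{P,Q}: G⊥W given {P,Q} in G with G→· removed — back-door holds.
P(W|do(G)) = Σ_{P,Q} P(W|G,P,Q)·P(P,Q).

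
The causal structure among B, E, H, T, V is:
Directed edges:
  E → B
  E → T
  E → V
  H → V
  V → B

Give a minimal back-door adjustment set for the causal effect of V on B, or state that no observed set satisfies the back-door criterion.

V→B: minimal back-door set {E}.

desc(V)\{V}={B}; candidates ⊆ {E,H,T}.
size 0: {}; under {} V still reaches {B,E,H,T} ∋ B.
{E}: V⊥B given {E} in G with V→· removed — back-door holds.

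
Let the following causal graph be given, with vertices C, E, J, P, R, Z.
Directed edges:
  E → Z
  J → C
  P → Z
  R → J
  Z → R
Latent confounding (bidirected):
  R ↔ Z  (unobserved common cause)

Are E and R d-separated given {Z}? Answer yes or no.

Bayes-Ball from E | {Z} reaches {C,J,P,R}.
R ∈ reach(E|{Z}) ⇒ E ⊥̸ R | {Z}.

No — E and R are d-connected given {Z}.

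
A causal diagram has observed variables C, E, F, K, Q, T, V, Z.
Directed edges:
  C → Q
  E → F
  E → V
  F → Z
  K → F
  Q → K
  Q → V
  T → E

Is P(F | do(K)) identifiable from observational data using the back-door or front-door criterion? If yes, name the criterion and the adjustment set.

desc(K)\{K}={F,Z}; candidates ⊆ {C,E,Q,T,V}.
∅: K⊥F given ∅ in G with K→· removed — back-door holds.
P(F|do(K)) = P(F|K) — no adjustment needed.

P(F|do(K)): backdoor, adjust for ∅.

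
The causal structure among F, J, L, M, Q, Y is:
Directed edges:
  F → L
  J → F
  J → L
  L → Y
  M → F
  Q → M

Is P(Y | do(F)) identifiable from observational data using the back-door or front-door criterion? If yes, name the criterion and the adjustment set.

P(Y|do(F)): backdoor, adjust for {J}.

desc(F)\{F}={L,Y}; candidates ⊆ {J,M,Q}.
size 0: {}; under {} F still reaches {J,L,M,Q,Y} ∋ Y.
{J}: F⊥Y given {J} in G with F→· removed — back-door holds.
P(Y|do(F)) = Σ_{J} P(Y|F,J)·P(J).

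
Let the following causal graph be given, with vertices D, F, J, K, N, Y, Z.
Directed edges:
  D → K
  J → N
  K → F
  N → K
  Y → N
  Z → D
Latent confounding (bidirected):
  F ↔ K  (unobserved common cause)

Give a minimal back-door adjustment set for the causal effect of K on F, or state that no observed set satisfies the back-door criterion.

desc(K)\{K}={F}; candidates ⊆ {D,J,N,Y,Z}.
K↔F: latent back-door arc(s) into K.
size 0: {}; under {} K still reaches {D,F,J,N,Y,Z} ∋ F.
size 1: {D}, {J}, {N} …(+2); under {D} K still reaches {F,J,N,Y} ∋ F.
size 2: {D,J}, {D,N}, {D,Y} …(+7); under {D,J} K still reaches {F,N,Y} ∋ F.
K↔F cannot be blocked by any observed set — no back-door set.

K→F: no observed back-door set.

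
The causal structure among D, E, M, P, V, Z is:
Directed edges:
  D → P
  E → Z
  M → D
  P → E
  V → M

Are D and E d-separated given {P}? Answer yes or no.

Bayes-Ball from D | {P} reaches {M,V}.
E ∉ reach(D|{P}) ⇒ D ⊥ E | {P}.

Yes — D ⊥ E | {P}.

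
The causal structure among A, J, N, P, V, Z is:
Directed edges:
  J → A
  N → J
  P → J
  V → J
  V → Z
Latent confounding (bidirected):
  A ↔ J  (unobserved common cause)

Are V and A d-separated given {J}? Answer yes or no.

No — V and A are d-connected given {J}.

Bayes-Ball from V | {J} reaches {A,N,P,Z}.
A ∈ reach(V|{J}) ⇒ V ⊥̸ A | {J}.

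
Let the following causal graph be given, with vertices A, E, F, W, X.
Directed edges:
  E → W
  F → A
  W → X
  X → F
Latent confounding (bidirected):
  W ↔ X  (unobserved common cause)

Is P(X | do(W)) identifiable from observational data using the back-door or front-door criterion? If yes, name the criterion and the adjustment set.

P(X|do(W)): not identifiable (no BD/FD set).

desc(W)\{W}={A,F,X}; candidates ⊆ {E}.
W↔X: latent back-door arc(s) into W.
size 0: {}; under {} W still reaches {A,E,F,X} ∋ X.
size 1: {E}; under {E} W still reaches {A,F,X} ∋ X.
W↔X cannot be blocked by any observed set — no back-door set.
No mediator lies on a directed W→…→X path.
Neither criterion identifies P(X|do(W)) in this graph.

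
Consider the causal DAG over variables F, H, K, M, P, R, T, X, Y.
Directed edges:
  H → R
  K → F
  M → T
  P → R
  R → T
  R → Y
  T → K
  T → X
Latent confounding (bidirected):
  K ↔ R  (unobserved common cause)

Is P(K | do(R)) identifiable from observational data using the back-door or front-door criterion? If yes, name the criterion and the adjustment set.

P(K|do(R)): frontdoor, adjust for {T}.

desc(R)\{R}={F,K,T,X,Y}; candidates ⊆ {H,M,P}.
R↔K: latent back-door arc(s) into R.
size 0: {}; under {} R still reaches {F,H,K,P} ∋ K.
size 1: {H}, {M}, {P}; under {H} R still reaches {F,K,P} ∋ K.
size 2: {H,M}, {H,P}, {M,P}; under {H,M} R still reaches {F,K,P} ∋ K.
R↔K cannot be blocked by any observed set — no back-door set.
{T}: (i) intercepts every directed R→K path; (ii) no back-door R→{T}; (iii) {R} blocks every back-door {T}→K. Front-door holds.
P(K|do(R)) = Σ_{T} P(T|R) Σ_{R'} P(K|T,R')P(R').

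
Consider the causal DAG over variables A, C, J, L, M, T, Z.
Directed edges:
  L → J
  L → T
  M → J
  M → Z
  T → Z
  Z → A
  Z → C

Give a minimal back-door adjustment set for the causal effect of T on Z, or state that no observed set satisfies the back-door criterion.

desc(T)\{T}={A,C,Z}; candidates ⊆ {J,L,M}.
∅: T⊥Z given ∅ in G with T→· removed — back-door holds.

T→Z: minimal back-door set ∅.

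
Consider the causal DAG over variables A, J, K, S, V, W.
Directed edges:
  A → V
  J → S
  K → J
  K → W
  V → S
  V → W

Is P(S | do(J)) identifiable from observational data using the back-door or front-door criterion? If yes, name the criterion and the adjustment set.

P(S|do(J)): backdoor, adjust for ∅.

desc(J)\{J}={S}; candidates ⊆ {A,K,V,W}.
∅: J⊥S given ∅ in G with J→· removed — back-door holds.
P(S|do(J)) = P(S|J) — no adjustment needed.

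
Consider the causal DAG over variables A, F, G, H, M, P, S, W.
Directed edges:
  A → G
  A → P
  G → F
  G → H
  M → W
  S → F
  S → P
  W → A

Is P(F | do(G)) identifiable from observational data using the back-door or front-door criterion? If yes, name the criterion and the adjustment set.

desc(G)\{G}={F,H}; candidates ⊆ {A,M,P,S,W}.
∅: G⊥F given ∅ in G with G→· removed — back-door holds.
P(F|do(G)) = P(F|G) — no adjustment needed.

P(F|do(G)): backdoor, adjust for ∅.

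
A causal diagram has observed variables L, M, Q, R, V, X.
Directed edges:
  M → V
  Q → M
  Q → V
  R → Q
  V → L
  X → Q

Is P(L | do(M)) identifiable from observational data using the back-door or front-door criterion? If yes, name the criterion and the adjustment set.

P(L|do(M)): backdoor, adjust for {Q}.

desc(M)\{M}={L,V}; candidates ⊆ {Q,R,X}.
size 0: {}; under {} M still reaches {L,Q,R,V,X} ∋ L.
{Q}: M⊥L given {Q} in G with M→· removed — back-door holds.
P(L|do(M)) = Σ_{Q} P(L|M,Q)·P(Q).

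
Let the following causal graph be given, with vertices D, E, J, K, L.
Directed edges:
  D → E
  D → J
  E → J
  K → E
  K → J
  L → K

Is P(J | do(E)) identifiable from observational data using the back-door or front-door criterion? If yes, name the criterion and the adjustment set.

desc(E)\{E}={J}; candidates ⊆ {D,K,L}.
size 0: {}; under {} E still reaches {D,J,K,L} ∋ J.
size 1: {D}, {K}, {L}; under {D} E still reaches {J,K,L} ∋ J.
{D,K}: E⊥J given {D,K} in G with E→· removed — back-door holds.
P(J|do(E)) = Σ_{D,K} P(J|E,D,K)·P(D,K).

P(J|do(E)): backdoor, adjust for {D, K}.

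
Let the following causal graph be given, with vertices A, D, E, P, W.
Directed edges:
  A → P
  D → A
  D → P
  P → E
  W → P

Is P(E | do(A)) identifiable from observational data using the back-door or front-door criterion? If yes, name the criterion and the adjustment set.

P(E|do(A)): backdoor, adjust for {D}.

desc(A)\{A}={E,P}; candidates ⊆ {D,W}.
size 0: {}; under {} A still reaches {D,E,P} ∋ E.
{D}: A⊥E given {D} in G with A→· removed — back-door holds.
P(E|do(A)) = Σ_{D} P(E|A,D)·P(D).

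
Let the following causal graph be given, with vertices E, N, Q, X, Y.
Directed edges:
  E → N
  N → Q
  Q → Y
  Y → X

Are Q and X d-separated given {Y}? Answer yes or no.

Bayes-Ball from Q | {Y} reaches {E,N}.
X ∉ reach(Q|{Y}) ⇒ Q ⊥ X | {Y}.

Yes — Q ⊥ X | {Y}.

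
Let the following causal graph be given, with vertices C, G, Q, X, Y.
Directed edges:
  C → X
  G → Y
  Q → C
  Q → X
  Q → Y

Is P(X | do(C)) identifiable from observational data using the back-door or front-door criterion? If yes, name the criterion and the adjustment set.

P(X|do(C)): backdoor, adjust for {Q}.

desc(C)\{C}={X}; candidates ⊆ {G,Q,Y}.
size 0: {}; under {} C still reaches {Q,X,Y} ∋ X.
{Q}: C⊥X given {Q} in G with C→· removed — back-door holds.
P(X|do(C)) = Σ_{Q} P(X|C,Q)·P(Q).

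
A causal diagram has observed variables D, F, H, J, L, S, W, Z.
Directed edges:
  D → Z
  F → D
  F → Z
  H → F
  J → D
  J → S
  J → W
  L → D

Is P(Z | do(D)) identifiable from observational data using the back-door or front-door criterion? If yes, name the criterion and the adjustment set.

P(Z|do(D)): backdoor, adjust for {F}.

desc(D)\{D}={Z}; candidates ⊆ {F,H,J,L,S,W}.
size 0: {}; under {} D still reaches {F,H,J,L,S,W,Z} ∋ Z.
{F}: D⊥Z given {F} in G with D→· removed — back-door holds.
P(Z|do(D)) = Σ_{F} P(Z|D,F)·P(F).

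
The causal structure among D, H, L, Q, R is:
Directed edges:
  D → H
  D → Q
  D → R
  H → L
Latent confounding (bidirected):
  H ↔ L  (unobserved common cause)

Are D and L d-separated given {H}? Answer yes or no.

No — D and L are d-connected given {H}.

Bayes-Ball from D | {H} reaches {L,Q,R}.
L ∈ reach(D|{H}) ⇒ D ⊥̸ L | {H}.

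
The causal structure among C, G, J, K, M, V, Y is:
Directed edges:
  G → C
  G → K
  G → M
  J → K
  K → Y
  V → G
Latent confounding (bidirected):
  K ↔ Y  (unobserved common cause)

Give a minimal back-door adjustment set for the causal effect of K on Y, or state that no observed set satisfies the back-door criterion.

K→Y: no observed back-door set.

desc(K)\{K}={Y}; candidates ⊆ {C,G,J,M,V}.
K↔Y: latent back-door arc(s) into K.
size 0: {}; under {} K still reaches {C,G,J,M,V,Y} ∋ Y.
size 1: {C}, {G}, {J} …(+2); under {C} K still reaches {G,J,M,V,Y} ∋ Y.
size 2: {C,G}, {C,J}, {C,M} …(+7); under {C,G} K still reaches {J,Y} ∋ Y.
K↔Y cannot be blocked by any observed set — no back-door set.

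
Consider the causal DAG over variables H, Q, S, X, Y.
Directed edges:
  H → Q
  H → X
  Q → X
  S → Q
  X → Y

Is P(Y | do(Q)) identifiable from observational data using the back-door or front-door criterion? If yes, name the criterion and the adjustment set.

P(Y|do(Q)): backdoor, adjust for {H}.

desc(Q)\{Q}={X,Y}; candidates ⊆ {H,S}.
size 0: {}; under {} Q still reaches {H,S,X,Y} ∋ Y.
{H}: Q⊥Y given {H} in G with Q→· removed — back-door holds.
P(Y|do(Q)) = Σ_{H} P(Y|Q,H)·P(H).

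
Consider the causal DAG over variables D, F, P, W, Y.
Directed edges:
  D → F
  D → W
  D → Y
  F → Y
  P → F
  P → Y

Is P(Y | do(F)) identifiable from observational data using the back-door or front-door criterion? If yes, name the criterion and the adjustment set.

desc(F)\{F}={Y}; candidates ⊆ {D,P,W}.
size 0: {}; under {} F still reaches {D,P,W,Y} ∋ Y.
size 1: {D}, {P}, {W}; under {D} F still reaches {P,Y} ∋ Y.
{D,P}: F⊥Y given {D,P} in G with F→· removed — back-door holds.
P(Y|do(F)) = Σ_{D,P} P(Y|F,D,P)·P(D,P).

P(Y|do(F)): backdoor, adjust for {D, P}.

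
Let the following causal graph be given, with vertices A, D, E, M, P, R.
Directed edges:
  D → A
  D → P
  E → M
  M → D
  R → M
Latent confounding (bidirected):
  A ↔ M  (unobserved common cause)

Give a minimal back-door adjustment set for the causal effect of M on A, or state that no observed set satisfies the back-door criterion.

M→A: no observed back-door set.

desc(M)\{M}={A,D,P}; candidates ⊆ {E,R}.
M↔A: latent back-door arc(s) into M.
size 0: {}; under {} M still reaches {A,E,R} ∋ A.
size 1: {E}, {R}; under {E} M still reaches {A,R} ∋ A.
size 2: {E,R}; under {E,R} M still reaches {A} ∋ A.
M↔A cannot be blocked by any observed set — no back-door set.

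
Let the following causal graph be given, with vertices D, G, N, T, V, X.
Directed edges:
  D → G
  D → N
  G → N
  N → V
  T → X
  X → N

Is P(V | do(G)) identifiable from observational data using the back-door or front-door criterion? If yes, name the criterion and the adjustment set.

P(V|do(G)): backdoor, adjust for {D}.

desc(G)\{G}={N,V}; candidates ⊆ {D,T,X}.
size 0: {}; under {} G still reaches {D,N,V} ∋ V.
{D}: G⊥V given {D} in G with G→· removed — back-door holds.
P(V|do(G)) = Σ_{D} P(V|G,D)·P(D).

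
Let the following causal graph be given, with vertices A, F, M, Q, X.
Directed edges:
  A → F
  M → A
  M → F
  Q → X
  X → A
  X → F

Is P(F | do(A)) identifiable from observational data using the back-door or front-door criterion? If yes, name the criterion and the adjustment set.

desc(A)\{A}={F}; candidates ⊆ {M,Q,X}.
size 0: {}; under {} A still reaches {F,M,Q,X} ∋ F.
size 1: {M}, {Q}, {X}; under {M} A still reaches {F,Q,X} ∋ F.
{M,X}: A⊥F given {M,X} in G with A→· removed — back-door holds.
P(F|do(A)) = Σ_{M,X} P(F|A,M,X)·P(M,X).

P(F|do(A)): backdoor, adjust for {M, X}.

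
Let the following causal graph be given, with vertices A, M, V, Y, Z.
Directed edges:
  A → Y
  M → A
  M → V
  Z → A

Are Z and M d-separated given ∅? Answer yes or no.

Yes — Z ⊥ M | ∅.

Bayes-Ball from Z | ∅ reaches {A,Y}.
M ∉ reach(Z|∅) ⇒ Z ⊥ M | ∅.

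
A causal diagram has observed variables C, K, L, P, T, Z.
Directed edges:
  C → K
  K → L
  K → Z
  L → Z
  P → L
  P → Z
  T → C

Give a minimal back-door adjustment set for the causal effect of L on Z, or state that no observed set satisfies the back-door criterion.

desc(L)\{L}={Z}; candidates ⊆ {C,K,P,T}.
size 0: {}; under {} L still reaches {C,K,P,T,Z} ∋ Z.
size 1: {C}, {K}, {P} …(+1); under {C} L still reaches {K,P,Z} ∋ Z.
{K,P}: L⊥Z given {K,P} in G with L→· removed — back-door holds.

L→Z: minimal back-door set {K, P}.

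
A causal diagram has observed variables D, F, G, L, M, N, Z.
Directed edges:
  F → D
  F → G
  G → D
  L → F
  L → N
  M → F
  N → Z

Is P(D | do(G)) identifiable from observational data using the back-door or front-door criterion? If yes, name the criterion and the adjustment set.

P(D|do(G)): backdoor, adjust for {F}.

desc(G)\{G}={D}; candidates ⊆ {F,L,M,N,Z}.
size 0: {}; under {} G still reaches {D,F,L,M,N,Z} ∋ D.
{F}: G⊥D given {F} in G with G→· removed — back-door holds.
P(D|do(G)) = Σ_{F} P(D|G,F)·P(F).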